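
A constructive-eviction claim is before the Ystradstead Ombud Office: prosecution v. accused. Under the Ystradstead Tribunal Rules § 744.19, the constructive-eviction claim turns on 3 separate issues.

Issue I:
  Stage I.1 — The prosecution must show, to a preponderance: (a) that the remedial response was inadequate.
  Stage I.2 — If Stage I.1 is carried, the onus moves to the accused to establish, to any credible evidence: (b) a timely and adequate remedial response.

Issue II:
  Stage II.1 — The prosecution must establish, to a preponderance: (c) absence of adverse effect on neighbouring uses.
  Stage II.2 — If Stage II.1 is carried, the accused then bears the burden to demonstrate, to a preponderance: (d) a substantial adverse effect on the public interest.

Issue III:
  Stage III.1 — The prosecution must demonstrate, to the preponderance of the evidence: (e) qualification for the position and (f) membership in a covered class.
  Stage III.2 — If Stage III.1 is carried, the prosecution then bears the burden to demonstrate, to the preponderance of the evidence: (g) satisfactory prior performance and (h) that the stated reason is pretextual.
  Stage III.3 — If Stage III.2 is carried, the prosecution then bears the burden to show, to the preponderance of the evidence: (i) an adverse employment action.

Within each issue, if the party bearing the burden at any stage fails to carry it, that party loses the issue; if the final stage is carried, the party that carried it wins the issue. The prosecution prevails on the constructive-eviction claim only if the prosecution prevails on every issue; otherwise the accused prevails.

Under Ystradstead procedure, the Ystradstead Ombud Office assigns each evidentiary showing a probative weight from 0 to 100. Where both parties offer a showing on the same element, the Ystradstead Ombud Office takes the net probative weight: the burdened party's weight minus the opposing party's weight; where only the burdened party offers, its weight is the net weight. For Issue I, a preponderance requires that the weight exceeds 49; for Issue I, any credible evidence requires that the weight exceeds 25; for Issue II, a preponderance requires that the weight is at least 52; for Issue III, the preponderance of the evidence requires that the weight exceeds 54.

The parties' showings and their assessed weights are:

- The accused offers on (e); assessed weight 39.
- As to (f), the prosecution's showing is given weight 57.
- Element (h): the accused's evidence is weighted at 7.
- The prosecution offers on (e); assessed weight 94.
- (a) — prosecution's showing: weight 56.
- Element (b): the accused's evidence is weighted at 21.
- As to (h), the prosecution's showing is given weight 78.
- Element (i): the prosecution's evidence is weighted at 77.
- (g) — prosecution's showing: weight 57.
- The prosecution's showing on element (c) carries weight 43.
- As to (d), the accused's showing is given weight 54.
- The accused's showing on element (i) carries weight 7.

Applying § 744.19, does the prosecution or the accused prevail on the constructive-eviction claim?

accused

— Issue I —
Stage I.1 (prosecution, a preponderance, weight exceeds 49): (a) 56 > 49 — meets.
  Stage I.1 carried; the burden shifts to the accused.
Stage I.2 (accused, any credible evidence, weight exceeds 25): (b) 21 ≤ 25 — fails.
  Not every element is met, so the accused fails to carry Stage I.2.
The prosecution prevails on this issue.
— Issue II —
Stage II.1 — burden on prosecution; standard: a preponderance (weight is at least 52).
    (c): 43 < 52 [not met]
  Stage II.1 not carried; the prosecution fails its burden.
So the accused prevails on this issue.
— Issue III —
At Stage III.1 the prosecution must meet the preponderance of the evidence (weight exceeds 54): on (e) the weight is 94 less the opposing 39 gives net 55, which does exceed 54, so (e) meets the standard; on (f) the weight is 57, > 54, so (f) meets the standard.
  All elements met. The prosecution retains the burden for Stage III.2.
At Stage III.2 the prosecution must meet the preponderance of the evidence (weight exceeds 54): on (g) the weight is 57, > 54, so (g) meets the standard; on (h) the weight is 78 less the opposing 7 gives net 71, which does exceed 54, so (h) meets the standard.
  Stage III.2 is satisfied; the prosecution continues to bear the burden.
At Stage III.3 the prosecution must meet the preponderance of the evidence (weight exceeds 54): on (i) the weight is 77 less the opposing 7 gives net 70, which does exceed 54, so (i) meets the standard.
  All elements met at the final stage.
All stages carried — the prosecution prevails on this issue.
Per-issue: Issue I → prosecution; Issue II → accused; Issue III → prosecution. The prosecution must prevail on every issue; overall, the accused prevails.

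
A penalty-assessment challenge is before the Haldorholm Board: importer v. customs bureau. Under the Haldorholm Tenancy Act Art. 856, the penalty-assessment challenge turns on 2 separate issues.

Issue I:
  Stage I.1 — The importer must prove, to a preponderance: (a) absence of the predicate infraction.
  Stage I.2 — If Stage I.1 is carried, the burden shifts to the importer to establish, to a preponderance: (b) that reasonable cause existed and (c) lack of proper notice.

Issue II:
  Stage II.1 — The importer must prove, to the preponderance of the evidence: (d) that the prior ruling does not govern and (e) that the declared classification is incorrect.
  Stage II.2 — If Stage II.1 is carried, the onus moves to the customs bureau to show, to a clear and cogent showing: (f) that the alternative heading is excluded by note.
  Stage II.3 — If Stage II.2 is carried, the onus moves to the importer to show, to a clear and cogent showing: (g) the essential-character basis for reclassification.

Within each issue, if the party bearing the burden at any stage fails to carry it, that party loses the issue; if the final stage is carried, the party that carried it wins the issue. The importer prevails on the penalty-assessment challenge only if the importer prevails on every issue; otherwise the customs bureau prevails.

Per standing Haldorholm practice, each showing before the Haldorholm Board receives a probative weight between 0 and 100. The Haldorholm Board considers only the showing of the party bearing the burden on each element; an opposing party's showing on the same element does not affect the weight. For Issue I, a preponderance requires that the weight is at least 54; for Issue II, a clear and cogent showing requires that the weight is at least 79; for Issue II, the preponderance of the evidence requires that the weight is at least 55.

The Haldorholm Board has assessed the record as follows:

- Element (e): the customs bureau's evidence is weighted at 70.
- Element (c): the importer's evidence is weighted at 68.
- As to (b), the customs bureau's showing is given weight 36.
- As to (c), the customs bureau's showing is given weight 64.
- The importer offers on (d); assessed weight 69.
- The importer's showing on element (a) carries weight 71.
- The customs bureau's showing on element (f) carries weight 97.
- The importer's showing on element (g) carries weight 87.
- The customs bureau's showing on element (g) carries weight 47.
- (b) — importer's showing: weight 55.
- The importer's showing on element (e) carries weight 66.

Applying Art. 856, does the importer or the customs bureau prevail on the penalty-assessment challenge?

importer

— Issue I —
At Stage I.1 the importer must meet a preponderance (weight is at least 54): on (a) the weight is 71, which does reach 54, so (a) meets the standard.
  All elements met. The importer retains the burden for Stage I.2.
At Stage I.2 the importer must meet a preponderance (weight is at least 54): on (b) the weight is 55 (the customs bureau's 36 is given no effect), which does reach 54, so (b) meets the standard; on (c) the weight is 68 (the customs bureau's 64 is given no effect), ≥ 54, so (c) meets the standard.
  The importer carries the last stage.
Every stage carried; the importer prevails on this issue.
— Issue II —
Stage II.1 (importer, the preponderance of the evidence, weight is at least 55): (d) 69 ≥ 55 — meets; (e) 66 (customs bureau's 70 disregarded) ≥ 55 — meets.
  Stage II.1 carried; the burden shifts to the customs bureau.
Stage II.2 (customs bureau, a clear and cogent showing, weight is at least 79): (f) 97 ≥ 79 — meets.
  The customs bureau carries Stage II.2; the importer now bears the burden.
Stage II.3 (importer, a clear and cogent showing, weight is at least 79): (g) 87 (customs bureau's 47 disregarded) ≥ 79 — meets.
  The importer carries the last stage.
With every stage satisfied, the importer prevails on this issue.
Per-issue: Issue I → importer; Issue II → importer. The importer must prevail on every issue; overall, the importer prevails.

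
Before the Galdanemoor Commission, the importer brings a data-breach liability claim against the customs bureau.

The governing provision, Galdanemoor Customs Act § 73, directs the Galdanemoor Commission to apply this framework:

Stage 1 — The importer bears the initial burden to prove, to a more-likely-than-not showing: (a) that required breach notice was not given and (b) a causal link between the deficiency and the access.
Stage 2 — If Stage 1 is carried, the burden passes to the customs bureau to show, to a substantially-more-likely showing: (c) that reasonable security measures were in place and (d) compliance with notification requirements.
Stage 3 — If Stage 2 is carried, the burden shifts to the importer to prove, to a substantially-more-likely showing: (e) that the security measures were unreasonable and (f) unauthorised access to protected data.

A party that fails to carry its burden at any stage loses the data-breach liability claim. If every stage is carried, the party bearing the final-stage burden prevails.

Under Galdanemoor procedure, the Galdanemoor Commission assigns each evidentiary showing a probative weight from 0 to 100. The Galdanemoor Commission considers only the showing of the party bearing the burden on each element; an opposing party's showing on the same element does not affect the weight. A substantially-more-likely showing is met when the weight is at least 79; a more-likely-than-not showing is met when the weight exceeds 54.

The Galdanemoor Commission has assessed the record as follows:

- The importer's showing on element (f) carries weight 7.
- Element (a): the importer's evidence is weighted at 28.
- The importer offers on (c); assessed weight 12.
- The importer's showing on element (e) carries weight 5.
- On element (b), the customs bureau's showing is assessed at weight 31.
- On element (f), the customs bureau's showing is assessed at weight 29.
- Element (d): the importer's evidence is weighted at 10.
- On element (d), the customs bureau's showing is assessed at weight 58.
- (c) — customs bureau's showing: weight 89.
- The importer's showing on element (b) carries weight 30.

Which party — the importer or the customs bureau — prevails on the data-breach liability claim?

customs bureau

Stage 1 — burden on importer; standard: a more-likely-than-not showing (weight exceeds 54).
    (a): 28 ≤ 54 [not met]
    (b): 30 (customs bureau's 31 disregarded) ≤ 54 [not met]
  Stage 1 not carried; the importer fails its burden.
The customs bureau prevails.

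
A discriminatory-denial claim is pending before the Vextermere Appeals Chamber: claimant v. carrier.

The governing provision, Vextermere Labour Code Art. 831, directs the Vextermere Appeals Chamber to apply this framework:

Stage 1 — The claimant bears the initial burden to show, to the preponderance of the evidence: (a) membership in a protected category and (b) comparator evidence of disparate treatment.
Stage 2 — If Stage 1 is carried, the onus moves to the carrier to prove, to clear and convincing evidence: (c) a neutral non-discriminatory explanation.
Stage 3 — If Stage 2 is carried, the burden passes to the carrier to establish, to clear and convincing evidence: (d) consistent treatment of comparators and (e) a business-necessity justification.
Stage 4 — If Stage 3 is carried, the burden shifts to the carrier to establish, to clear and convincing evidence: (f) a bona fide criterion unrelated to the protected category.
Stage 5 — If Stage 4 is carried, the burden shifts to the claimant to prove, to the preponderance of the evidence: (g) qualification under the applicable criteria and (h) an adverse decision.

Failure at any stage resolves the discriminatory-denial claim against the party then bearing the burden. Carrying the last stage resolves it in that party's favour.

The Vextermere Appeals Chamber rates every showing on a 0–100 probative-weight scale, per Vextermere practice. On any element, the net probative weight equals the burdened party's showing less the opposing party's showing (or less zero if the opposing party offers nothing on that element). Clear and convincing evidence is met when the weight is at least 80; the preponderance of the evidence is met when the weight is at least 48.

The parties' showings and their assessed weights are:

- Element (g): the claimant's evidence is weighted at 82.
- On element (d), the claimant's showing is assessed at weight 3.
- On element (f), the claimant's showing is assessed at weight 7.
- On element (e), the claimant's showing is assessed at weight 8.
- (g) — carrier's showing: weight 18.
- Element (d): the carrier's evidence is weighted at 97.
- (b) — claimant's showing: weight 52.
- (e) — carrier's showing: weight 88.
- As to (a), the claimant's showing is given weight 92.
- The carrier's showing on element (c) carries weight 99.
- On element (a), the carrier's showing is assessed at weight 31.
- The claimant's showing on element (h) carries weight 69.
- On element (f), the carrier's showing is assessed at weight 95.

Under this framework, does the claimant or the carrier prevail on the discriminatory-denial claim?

claimant

Stage 1 (claimant, the preponderance of the evidence, weight is at least 48): (a) net 92−31=61 ≥ 48 — meets; (b) 52 ≥ 48 — meets.
  Stage 1 is satisfied; the onus moves to the carrier.
Stage 2 (carrier, clear and convincing evidence, weight is at least 80): (c) 99 ≥ 80 — meets.
  Stage 2 carried; the burden remains with the carrier.
Stage 3 (carrier, clear and convincing evidence, weight is at least 80): (d) net 97−3=94 ≥ 80 — meets; (e) net 88−8=80 ≥ 80 — meets.
  Stage 3 is satisfied; the carrier continues to bear the burden.
Stage 4 (carrier, clear and convincing evidence, weight is at least 80): (f) net 95−7=88 ≥ 80 — meets.
  Stage 4 carried; the burden shifts to the claimant.
Stage 5 (claimant, the preponderance of the evidence, weight is at least 48): (g) net 82−18=64 ≥ 48 — meets; (h) 69 ≥ 48 — meets.
  All elements met at the final stage.
With every stage satisfied, the claimant prevails.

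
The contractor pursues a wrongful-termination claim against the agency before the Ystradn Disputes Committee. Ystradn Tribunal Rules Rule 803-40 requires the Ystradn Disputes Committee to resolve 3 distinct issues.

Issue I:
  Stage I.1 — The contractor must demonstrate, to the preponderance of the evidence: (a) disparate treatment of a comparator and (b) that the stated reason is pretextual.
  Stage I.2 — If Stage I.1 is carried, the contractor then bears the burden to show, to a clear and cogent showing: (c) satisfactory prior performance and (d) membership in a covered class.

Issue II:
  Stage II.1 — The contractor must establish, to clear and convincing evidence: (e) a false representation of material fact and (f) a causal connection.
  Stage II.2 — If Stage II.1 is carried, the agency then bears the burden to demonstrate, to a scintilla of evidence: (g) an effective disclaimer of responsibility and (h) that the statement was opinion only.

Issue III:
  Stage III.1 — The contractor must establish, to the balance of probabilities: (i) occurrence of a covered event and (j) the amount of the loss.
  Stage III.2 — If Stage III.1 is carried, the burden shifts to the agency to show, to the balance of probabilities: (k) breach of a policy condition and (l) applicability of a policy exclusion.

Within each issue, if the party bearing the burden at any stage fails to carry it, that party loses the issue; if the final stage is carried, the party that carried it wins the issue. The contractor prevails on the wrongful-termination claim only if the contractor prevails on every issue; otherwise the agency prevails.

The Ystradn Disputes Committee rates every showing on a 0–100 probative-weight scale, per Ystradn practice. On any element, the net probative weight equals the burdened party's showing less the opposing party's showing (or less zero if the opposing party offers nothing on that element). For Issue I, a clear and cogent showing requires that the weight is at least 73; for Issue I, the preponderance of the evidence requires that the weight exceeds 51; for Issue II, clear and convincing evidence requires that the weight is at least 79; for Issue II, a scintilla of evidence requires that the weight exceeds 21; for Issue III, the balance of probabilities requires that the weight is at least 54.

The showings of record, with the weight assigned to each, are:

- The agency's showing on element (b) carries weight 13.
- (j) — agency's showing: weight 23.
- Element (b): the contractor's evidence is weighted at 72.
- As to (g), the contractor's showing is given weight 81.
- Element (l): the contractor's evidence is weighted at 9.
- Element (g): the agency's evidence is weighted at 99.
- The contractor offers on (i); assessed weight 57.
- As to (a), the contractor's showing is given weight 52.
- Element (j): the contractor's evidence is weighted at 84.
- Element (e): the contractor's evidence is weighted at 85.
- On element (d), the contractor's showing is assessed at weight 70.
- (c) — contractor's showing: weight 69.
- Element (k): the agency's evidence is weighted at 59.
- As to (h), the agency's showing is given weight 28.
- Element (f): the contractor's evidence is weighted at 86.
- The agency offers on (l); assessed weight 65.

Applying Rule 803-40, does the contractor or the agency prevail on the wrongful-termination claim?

— Issue I —
Stage I.1 — burden on contractor; standard: the preponderance of the evidence (weight exceeds 51).
    (a): 52 > 51 [met]
    (b): 72 − 13 = 59 > 51 [met]
  All elements met. The contractor retains the burden for Stage I.2.
Stage I.2 — burden on contractor; standard: a clear and cogent showing (weight is at least 73).
    (c): 69 < 73 [not met]
    (d): 70 < 73 [not met]
  The contractor does not carry Stage I.2.
So the agency prevails on this issue.
— Issue II —
At Stage II.1 the contractor must meet clear and convincing evidence (weight is at least 79): on (e) the weight is 85, which does reach 79, so (e) meets the standard; on (f) the weight is 86, which does reach 79, so (f) meets the standard.
  All elements met. The burden passes to the agency.
At Stage II.2 the agency must meet a scintilla of evidence (weight exceeds 21): on (g) the weight is 99 less the opposing 81 gives net 18, which does not exceed 21, so (g) does not meet the standard; on (h) the weight is 28, > 21, so (h) meets the standard.
  Not every element is met, so the agency fails to carry Stage II.2.
So the contractor prevails on this issue.
— Issue III —
Stage III.1 — burden on contractor; standard: the balance of probabilities (weight is at least 54).
    (i): 57 ≥ 54 [met]
    (j): 84 − 23 = 61 ≥ 54 [met]
  Stage III.1 is satisfied; the onus moves to the agency.
Stage III.2 — burden on agency; standard: the balance of probabilities (weight is at least 54).
    (k): 59 ≥ 54 [met]
    (l): 65 − 9 = 56 ≥ 54 [met]
  Stage III.2 carried; the final stage is satisfied.
Every stage carried; the agency prevails on this issue.
Per-issue: Issue I → agency; Issue II → contractor; Issue III → agency. The contractor must prevail on every issue; overall, the agency prevails.

agency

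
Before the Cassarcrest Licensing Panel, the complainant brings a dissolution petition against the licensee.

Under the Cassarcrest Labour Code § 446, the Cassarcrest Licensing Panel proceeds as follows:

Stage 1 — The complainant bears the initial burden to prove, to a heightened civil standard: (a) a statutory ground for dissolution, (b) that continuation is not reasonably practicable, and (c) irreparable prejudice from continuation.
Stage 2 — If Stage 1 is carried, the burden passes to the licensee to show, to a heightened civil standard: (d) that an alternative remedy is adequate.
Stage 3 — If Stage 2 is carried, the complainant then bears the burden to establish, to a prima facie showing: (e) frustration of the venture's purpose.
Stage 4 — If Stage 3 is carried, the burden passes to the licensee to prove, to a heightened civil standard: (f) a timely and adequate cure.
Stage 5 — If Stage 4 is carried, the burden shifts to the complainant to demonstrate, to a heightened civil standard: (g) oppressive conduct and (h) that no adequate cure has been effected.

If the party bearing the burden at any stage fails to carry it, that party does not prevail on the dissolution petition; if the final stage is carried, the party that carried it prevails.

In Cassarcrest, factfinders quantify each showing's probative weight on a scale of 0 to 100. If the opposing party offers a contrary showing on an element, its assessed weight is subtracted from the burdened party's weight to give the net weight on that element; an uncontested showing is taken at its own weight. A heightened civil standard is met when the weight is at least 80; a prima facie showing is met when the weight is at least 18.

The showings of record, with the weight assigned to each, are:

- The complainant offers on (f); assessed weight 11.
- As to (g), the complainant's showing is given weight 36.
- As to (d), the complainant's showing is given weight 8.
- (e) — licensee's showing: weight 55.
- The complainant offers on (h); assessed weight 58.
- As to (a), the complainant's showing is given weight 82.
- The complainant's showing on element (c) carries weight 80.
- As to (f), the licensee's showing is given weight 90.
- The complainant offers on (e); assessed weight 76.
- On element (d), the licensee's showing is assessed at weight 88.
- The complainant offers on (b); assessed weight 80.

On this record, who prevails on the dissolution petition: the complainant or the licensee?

complainant

At Stage 1 the complainant must meet a heightened civil standard (weight is at least 80): on (a) the weight is 82, ≥ 80, so (a) meets the standard; on (b) the weight is 80, which does reach 80, so (b) meets the standard; on (c) the weight is 80, which does reach 80, so (c) meets the standard.
  The complainant carries Stage 1; the licensee now bears the burden.
At Stage 2 the licensee must meet a heightened civil standard (weight is at least 80): on (d) the weight is 88 less the opposing 8 gives net 80, ≥ 80, so (d) meets the standard.
  Stage 2 carried; the burden shifts to the complainant.
At Stage 3 the complainant must meet a prima facie showing (weight is at least 18): on (e) the weight is 76 less the opposing 55 gives net 21, which does reach 18, so (e) meets the standard.
  Stage 3 is satisfied; the onus moves to the licensee.
At Stage 4 the licensee must meet a heightened civil standard (weight is at least 80): on (f) the weight is 90 less the opposing 11 gives net 79, < 80, so (f) does not meet the standard.
  Stage 4 not carried; the licensee fails its burden.
The analysis ends at Stage 4; the complainant prevails.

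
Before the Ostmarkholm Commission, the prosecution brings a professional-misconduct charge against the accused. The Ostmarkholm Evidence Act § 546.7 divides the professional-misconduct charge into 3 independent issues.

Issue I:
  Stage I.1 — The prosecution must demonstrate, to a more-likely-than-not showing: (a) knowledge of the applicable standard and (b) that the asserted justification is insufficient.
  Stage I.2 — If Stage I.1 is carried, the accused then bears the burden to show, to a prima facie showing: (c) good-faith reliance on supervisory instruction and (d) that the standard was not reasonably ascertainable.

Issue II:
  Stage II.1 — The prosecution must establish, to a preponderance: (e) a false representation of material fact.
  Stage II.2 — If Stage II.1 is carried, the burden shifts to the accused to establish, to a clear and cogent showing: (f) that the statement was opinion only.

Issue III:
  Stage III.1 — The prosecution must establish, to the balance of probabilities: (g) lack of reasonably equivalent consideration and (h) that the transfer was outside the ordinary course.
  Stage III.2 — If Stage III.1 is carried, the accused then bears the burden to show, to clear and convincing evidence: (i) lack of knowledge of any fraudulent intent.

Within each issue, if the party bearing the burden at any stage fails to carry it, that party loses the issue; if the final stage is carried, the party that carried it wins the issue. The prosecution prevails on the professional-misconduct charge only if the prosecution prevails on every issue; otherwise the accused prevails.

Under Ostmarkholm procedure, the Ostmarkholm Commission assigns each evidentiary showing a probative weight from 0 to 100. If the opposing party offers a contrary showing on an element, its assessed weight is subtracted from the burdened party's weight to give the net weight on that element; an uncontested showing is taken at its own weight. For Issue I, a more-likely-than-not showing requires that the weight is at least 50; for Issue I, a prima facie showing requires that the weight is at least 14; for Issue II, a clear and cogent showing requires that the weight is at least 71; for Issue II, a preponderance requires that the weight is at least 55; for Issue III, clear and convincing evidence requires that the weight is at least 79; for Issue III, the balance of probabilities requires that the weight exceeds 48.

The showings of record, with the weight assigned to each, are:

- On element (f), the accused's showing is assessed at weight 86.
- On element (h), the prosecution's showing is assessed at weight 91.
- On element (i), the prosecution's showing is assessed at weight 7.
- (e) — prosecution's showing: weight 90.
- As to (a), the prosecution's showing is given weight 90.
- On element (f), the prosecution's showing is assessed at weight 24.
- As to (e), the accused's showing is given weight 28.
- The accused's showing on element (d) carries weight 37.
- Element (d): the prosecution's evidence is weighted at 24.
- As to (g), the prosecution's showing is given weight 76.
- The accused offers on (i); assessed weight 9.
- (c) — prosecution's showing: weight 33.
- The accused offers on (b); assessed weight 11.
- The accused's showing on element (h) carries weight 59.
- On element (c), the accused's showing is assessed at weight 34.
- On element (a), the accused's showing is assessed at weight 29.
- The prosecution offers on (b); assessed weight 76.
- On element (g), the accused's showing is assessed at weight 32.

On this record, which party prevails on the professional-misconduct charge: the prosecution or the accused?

accused

— Issue I —
At Stage I.1 the prosecution must meet a more-likely-than-not showing (weight is at least 50): on (a) the weight is 90 less the opposing 29 gives net 61, ≥ 50, so (a) meets the standard; on (b) the weight is 76 less the opposing 11 gives net 65, ≥ 50, so (b) meets the standard.
  Stage I.1 is satisfied; the onus moves to the accused.
At Stage I.2 the accused must meet a prima facie showing (weight is at least 14): on (c) the weight is 34 less the opposing 33 gives net 1, < 14, so (c) does not meet the standard; on (d) the weight is 37 less the opposing 24 gives net 13, < 14, so (d) does not meet the standard.
  Not every element is met, so the accused fails to carry Stage I.2.
The prosecution prevails on this issue.
— Issue II —
Stage II.1 (prosecution, a preponderance, weight is at least 55): (e) net 90−28=62 ≥ 55 — meets.
  The prosecution carries Stage II.1; the accused now bears the burden.
Stage II.2 (accused, a clear and cogent showing, weight is at least 71): (f) net 86−24=62 < 71 — fails.
  Stage II.2 not carried; the accused fails its burden.
The analysis ends at Stage II.2; the prosecution prevails on this issue.
— Issue III —
At Stage III.1 the prosecution must meet the balance of probabilities (weight exceeds 48): on (g) the weight is 76 less the opposing 32 gives net 44, which does not exceed 48, so (g) does not meet the standard; on (h) the weight is 91 less the opposing 59 gives net 32, ≤ 48, so (h) does not meet the standard.
  Not every element is met, so the prosecution fails to carry Stage III.1.
The accused prevails on this issue.
Per-issue: Issue I → prosecution; Issue II → prosecution; Issue III → accused. The prosecution must prevail on every issue; overall, the accused prevails.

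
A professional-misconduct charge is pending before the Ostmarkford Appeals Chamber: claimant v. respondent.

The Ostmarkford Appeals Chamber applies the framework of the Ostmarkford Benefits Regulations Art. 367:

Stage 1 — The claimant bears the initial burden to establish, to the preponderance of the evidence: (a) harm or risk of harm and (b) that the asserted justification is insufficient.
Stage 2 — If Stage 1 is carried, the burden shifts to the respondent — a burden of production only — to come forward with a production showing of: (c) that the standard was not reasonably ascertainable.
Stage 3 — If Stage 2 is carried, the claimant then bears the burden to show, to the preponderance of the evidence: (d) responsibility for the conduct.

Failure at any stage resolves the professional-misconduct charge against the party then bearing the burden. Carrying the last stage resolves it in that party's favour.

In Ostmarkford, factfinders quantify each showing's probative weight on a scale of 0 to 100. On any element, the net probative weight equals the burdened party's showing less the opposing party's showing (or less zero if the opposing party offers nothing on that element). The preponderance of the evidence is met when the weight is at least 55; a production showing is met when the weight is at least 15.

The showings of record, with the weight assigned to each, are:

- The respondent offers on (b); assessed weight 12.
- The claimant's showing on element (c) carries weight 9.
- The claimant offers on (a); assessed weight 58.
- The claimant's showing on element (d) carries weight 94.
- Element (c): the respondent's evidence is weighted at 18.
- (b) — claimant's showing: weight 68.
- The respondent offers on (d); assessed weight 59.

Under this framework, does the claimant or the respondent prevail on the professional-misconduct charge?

claimant

Stage 1 (claimant, the preponderance of the evidence, weight is at least 55): (a) 58 ≥ 55 — meets; (b) net 68−12=56 ≥ 55 — meets.
  Stage 1 is satisfied; the onus moves to the respondent.
Stage 2 (respondent, a production showing, weight is at least 15): (c) net 18−9=9 < 15 — fails.
  The respondent does not carry Stage 2.
So the claimant prevails.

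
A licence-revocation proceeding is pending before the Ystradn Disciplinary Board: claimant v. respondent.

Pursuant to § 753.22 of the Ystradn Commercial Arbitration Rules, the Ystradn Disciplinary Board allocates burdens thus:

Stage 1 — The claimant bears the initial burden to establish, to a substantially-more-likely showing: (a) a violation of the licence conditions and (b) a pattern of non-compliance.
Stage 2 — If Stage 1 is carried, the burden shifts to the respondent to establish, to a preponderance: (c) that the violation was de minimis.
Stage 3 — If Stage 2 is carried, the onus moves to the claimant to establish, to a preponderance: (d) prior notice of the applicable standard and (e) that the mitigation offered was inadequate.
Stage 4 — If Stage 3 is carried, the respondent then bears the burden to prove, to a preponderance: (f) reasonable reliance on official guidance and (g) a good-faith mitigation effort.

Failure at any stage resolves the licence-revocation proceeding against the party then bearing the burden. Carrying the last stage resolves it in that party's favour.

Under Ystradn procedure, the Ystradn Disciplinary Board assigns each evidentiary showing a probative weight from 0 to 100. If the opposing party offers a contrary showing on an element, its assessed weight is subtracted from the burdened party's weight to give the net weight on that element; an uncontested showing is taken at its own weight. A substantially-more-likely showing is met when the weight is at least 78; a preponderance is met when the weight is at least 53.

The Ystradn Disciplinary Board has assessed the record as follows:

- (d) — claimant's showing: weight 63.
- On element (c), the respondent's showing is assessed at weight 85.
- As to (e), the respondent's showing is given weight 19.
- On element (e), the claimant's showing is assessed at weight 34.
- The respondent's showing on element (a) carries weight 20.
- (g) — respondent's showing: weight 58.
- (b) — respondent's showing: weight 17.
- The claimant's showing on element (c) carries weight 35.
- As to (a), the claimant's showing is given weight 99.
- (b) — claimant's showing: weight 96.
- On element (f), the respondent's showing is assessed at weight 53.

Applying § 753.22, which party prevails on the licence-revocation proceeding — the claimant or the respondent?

claimant

Stage 1 (claimant, a substantially-more-likely showing, weight is at least 78): (a) net 99−20=79 ≥ 78 — meets; (b) net 96−17=79 ≥ 78 — meets.
  Stage 1 carried; the burden shifts to the respondent.
Stage 2 (respondent, a preponderance, weight is at least 53): (c) net 85−35=50 < 53 — fails.
  Stage 2 not carried; the respondent fails its burden.
So the claimant prevails.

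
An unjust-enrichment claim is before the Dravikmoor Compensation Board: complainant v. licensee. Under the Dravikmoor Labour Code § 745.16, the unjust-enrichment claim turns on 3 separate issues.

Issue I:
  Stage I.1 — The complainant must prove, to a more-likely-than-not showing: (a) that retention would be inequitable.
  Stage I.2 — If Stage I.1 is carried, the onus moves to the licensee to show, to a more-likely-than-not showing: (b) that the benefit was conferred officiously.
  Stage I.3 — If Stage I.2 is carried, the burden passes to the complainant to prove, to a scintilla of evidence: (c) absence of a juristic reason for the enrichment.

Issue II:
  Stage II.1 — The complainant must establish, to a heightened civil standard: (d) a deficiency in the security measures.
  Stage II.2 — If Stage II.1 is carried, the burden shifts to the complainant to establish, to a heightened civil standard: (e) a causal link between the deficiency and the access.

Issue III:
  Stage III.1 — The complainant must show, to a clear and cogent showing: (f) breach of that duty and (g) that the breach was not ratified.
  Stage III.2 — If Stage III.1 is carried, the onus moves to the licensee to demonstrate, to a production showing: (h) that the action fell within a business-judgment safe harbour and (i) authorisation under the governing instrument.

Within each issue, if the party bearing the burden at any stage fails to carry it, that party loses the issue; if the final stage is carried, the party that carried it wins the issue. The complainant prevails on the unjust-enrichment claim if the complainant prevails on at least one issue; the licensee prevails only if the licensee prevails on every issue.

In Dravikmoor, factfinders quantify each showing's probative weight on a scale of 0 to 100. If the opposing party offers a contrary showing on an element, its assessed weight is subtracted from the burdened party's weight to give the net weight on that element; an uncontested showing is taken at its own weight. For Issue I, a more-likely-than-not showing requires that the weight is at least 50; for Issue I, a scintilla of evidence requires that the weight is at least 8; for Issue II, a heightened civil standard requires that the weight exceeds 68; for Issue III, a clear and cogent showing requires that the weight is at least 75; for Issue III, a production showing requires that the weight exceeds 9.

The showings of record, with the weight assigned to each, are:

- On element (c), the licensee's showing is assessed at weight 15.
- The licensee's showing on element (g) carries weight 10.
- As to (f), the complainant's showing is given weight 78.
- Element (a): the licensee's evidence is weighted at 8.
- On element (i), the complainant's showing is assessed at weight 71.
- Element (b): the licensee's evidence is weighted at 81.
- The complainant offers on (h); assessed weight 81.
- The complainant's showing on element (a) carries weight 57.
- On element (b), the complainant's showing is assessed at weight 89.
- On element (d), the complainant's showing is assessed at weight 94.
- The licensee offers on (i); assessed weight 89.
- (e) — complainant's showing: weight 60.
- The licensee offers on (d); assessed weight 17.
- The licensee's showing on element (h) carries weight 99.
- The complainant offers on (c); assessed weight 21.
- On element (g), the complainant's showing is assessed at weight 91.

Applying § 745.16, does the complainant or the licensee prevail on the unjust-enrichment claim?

— Issue I —
At Stage I.1 the complainant must meet a more-likely-than-not showing (weight is at least 50): on (a) the weight is 57 less the opposing 8 gives net 49, < 50, so (a) does not meet the standard.
  The complainant does not carry Stage I.1.
So the licensee prevails on this issue.
— Issue II —
At Stage II.1 the complainant must meet a heightened civil standard (weight exceeds 68): on (d) the weight is 94 less the opposing 17 gives net 77, which does exceed 68, so (d) meets the standard.
  Stage II.1 is satisfied; the complainant continues to bear the burden.
At Stage II.2 the complainant must meet a heightened civil standard (weight exceeds 68): on (e) the weight is 60, which does not exceed 68, so (e) does not meet the standard.
  Stage II.2 not carried; the complainant fails its burden.
The licensee prevails on this issue.
— Issue III —
Stage III.1 — burden on complainant; standard: a clear and cogent showing (weight is at least 75).
    (f): 78 ≥ 75 [met]
    (g): 91 − 10 = 81 ≥ 75 [met]
  Stage III.1 carried; the burden shifts to the licensee.
Stage III.2 — burden on licensee; standard: a production showing (weight exceeds 9).
    (h): 99 − 81 = 18 > 9 [met]
    (i): 89 − 71 = 18 > 9 [met]
  The licensee carries the last stage.
All stages carried — the licensee prevails on this issue.
Per-issue: Issue I → licensee; Issue II → licensee; Issue III → licensee. The complainant must prevail on at least one issue; overall, the licensee prevails.

licensee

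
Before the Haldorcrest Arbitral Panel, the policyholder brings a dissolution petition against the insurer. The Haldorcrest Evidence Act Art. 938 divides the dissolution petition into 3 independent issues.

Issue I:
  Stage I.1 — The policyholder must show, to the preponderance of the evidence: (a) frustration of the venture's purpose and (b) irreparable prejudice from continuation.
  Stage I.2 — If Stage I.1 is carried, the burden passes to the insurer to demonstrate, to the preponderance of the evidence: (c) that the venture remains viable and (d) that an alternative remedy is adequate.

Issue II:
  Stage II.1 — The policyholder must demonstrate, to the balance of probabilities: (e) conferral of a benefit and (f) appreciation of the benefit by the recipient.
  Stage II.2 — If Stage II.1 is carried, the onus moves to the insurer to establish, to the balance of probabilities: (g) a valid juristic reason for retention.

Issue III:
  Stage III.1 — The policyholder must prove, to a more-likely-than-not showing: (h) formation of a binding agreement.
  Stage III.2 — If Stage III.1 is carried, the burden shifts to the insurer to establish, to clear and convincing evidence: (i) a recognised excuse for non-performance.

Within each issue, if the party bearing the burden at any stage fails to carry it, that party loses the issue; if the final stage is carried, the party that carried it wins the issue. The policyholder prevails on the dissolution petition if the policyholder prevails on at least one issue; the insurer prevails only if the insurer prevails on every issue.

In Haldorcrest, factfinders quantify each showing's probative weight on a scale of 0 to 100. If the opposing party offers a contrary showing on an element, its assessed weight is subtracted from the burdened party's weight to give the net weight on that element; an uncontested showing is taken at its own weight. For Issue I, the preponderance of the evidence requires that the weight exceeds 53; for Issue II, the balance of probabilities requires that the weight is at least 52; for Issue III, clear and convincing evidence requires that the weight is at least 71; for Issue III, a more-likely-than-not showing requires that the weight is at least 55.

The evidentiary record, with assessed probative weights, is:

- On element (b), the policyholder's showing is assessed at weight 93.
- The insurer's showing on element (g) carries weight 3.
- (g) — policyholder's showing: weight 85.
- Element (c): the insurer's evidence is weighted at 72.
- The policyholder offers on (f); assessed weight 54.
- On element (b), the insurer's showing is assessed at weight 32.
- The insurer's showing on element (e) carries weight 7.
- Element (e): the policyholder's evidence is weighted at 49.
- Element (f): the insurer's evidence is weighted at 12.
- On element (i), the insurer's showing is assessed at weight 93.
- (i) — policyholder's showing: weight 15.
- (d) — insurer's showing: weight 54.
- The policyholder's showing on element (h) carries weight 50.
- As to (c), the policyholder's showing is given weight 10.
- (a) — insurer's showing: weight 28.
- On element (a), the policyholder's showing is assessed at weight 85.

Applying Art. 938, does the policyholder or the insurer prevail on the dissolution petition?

— Issue I —
At Stage I.1 the policyholder must meet the preponderance of the evidence (weight exceeds 53): on (a) the weight is 85 less the opposing 28 gives net 57, > 53, so (a) meets the standard; on (b) the weight is 93 less the opposing 32 gives net 61, > 53, so (b) meets the standard.
  The policyholder carries Stage I.1; the insurer now bears the burden.
At Stage I.2 the insurer must meet the preponderance of the evidence (weight exceeds 53): on (c) the weight is 72 less the opposing 10 gives net 62, which does exceed 53, so (c) meets the standard; on (d) the weight is 54, which does exceed 53, so (d) meets the standard.
  Stage I.2 carried; the final stage is satisfied.
With every stage satisfied, the insurer prevails on this issue.
— Issue II —
Stage II.1 — burden on policyholder; standard: the balance of probabilities (weight is at least 52).
    (e): 49 − 7 = 42 < 52 [not met]
    (f): 54 − 12 = 42 < 52 [not met]
  Stage II.1 not carried; the policyholder fails its burden.
So the insurer prevails on this issue.
— Issue III —
At Stage III.1 the policyholder must meet a more-likely-than-not showing (weight is at least 55): on (h) the weight is 50, which does not reach 55, so (h) does not meet the standard.
  Stage III.1 not carried; the policyholder fails its burden.
The analysis ends at Stage III.1; the insurer prevails on this issue.
Per-issue: Issue I → insurer; Issue II → insurer; Issue III → insurer. The policyholder must prevail on at least one issue; overall, the insurer prevails.

insurer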